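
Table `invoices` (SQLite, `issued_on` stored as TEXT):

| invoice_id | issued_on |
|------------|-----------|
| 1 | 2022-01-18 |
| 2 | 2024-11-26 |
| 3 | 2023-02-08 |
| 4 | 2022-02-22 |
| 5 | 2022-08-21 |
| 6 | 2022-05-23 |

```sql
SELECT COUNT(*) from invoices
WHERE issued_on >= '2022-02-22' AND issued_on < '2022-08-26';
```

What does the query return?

3

Rows in [2022-02-22, 2022-08-26): 2022-02-22, 2022-08-21, 2022-05-23 → 3 rows.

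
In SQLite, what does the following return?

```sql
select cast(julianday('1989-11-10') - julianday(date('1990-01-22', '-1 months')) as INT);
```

-42

Adding -1 month to 1990-01-22 gives 1989-12-22.
20 days remain in November 1989 after the 10th (30 − 10).
Then 22 days into December 1989.
Total: 20 + 22 = 42.
The subtraction is earlier − later, so the result is −42 → -42.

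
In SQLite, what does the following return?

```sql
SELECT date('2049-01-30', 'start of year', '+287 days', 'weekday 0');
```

`start of year` rewinds 2049-01-30 to 2049-01-01.
Applying '+287 days' to 2049-01-01: counting 287 days forward gives 2049-10-15.
`weekday 0` advances to the next Sunday; 2049-10-15 is a Friday, so it moves forward to 2049-10-17.

2049-10-17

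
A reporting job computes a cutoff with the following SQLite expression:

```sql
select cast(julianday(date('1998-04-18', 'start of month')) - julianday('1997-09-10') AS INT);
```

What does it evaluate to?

203

`start of month` rewinds 1998-04-18 to 1998-04-01.
20 days remain in September 1997 after the 10th (30 − 10).
Full months from October 1997 through March 1998 contribute their day counts.
Then 1 day into April 1998.
Total: 20 + 31 + 30 + 31 + 31 + 28 + 31 + 1 = 203.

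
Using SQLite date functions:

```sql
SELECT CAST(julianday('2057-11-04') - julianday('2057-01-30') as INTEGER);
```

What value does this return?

1 day remains in January 2057 after the 30th (31 − 30).
Full months from February 2057 through October 2057 contribute their day counts.
Then 4 days into November 2057.
Total: 1 + 28 + 31 + 30 + 31 + 30 + 31 + 31 + 30 + 31 + 4 = 278.

278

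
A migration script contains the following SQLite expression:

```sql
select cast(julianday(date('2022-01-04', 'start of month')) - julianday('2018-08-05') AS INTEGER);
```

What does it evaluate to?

1245

`start of month` rewinds 2022-01-04 to 2022-01-01.
26 days remain in August 2018 after the 5th (31 − 5).
Full months from September 2018 through December 2021 contribute their day counts.
Then 1 day into January 2022.
Total: 26 + 30 + 31 + 30 + 31 + 31 + 28 + 31 + 30 + 31 + 30 + 31 + 31 + 30 + 31 + 30 + 31 + 31 + 29 + 31 + 30 + 31 + 30 + 31 + 31 + 30 + 31 + 30 + 31 + 31 + 28 + 31 + 30 + 31 + 30 + 31 + 31 + 30 + 31 + 30 + 31 + 1 = 1245.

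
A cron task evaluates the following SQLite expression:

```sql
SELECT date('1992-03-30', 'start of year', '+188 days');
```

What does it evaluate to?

`start of year` rewinds 1992-03-30 to 1992-01-01.
Applying '+188 days' to 1992-01-01: counting 188 days forward gives 1992-07-07.

1992-07-07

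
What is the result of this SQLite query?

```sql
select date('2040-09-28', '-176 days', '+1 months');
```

Applying '-176 days' to 2040-09-28: counting 176 days back gives 2040-04-05.
Adding +1 month to 2040-04-05 gives 2040-05-05.

2040-05-05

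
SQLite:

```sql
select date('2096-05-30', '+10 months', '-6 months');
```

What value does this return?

Adding +10 months to 2096-05-30 gives 2097-03-30.
Adding -6 months to 2097-03-30 gives 2096-09-30.

2096-09-30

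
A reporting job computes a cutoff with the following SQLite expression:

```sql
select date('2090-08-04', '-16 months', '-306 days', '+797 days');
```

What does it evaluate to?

Adding -16 months to 2090-08-04 gives 2089-04-04.
Applying '-306 days' to 2089-04-04: counting 306 days back gives 2088-06-02.
Applying '+797 days' to 2088-06-02: counting 797 days forward gives 2090-08-08.

2090-08-08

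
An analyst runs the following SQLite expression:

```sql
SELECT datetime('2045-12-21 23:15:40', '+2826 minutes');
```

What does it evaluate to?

2826 minutes = 47h 6m; +2826 minutes from 2045-12-21 23:15:40 is 2045-12-23 22:21:40 (crosses midnight).

2045-12-23 22:21:40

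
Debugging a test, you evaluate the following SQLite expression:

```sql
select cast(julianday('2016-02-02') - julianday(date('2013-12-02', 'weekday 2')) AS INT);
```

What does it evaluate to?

791

`weekday 2` advances to the next Tuesday; 2013-12-02 is a Monday, so it moves forward to 2013-12-03.
28 days remain in December 2013 after the 3rd (31 − 3).
Full months from January 2014 through January 2016 contribute their day counts.
Then 2 days into February 2016.
Total: 28 + 31 + 28 + 31 + 30 + 31 + 30 + 31 + 31 + 30 + 31 + 30 + 31 + 31 + 28 + 31 + 30 + 31 + 30 + 31 + 31 + 30 + 31 + 30 + 31 + 31 + 2 = 791.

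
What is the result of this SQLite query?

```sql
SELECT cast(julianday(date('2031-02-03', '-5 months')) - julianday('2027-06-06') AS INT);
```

1185

Adding -5 months to 2031-02-03 gives 2030-09-03.
24 days remain in June 2027 after the 6th (30 − 6).
Full months from July 2027 through August 2030 contribute their day counts.
Then 3 days into September 2030.
Total: 24 + 31 + 31 + 30 + 31 + 30 + 31 + 31 + 29 + 31 + 30 + 31 + 30 + 31 + 31 + 30 + 31 + 30 + 31 + 31 + 28 + 31 + 30 + 31 + 30 + 31 + 31 + 30 + 31 + 30 + 31 + 31 + 28 + 31 + 30 + 31 + 30 + 31 + 31 + 3 = 1185.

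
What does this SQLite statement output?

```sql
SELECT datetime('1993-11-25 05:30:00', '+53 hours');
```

+53 hours from 1993-11-25 05:30:00 is 1993-11-27 10:30:00 (crosses midnight).

1993-11-27 10:30:00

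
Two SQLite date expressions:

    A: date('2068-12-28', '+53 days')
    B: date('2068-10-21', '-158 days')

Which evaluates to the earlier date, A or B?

A = 2069-02-19.
B = 2068-05-16.
B is earlier.

B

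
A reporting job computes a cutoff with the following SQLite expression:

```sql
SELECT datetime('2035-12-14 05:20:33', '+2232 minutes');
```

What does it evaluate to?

2232 minutes = 37h 12m; +2232 minutes from 2035-12-14 05:20:33 is 2035-12-15 18:32:33 (crosses midnight).

2035-12-15 18:32:33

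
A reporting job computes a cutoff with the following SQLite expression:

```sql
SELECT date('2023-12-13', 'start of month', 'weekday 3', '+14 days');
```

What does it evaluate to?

`start of month` rewinds 2023-12-13 to 2023-12-01.
`weekday 3` advances to the next Wednesday; 2023-12-01 is a Friday, so it moves forward to 2023-12-06.
Advancing 14 more days within December lands on 2023-12-20.

2023-12-20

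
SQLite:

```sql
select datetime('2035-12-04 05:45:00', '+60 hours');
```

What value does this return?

2035-12-06 17:45:00

+60 hours from 2035-12-04 05:45:00 is 2035-12-06 17:45:00 (crosses midnight).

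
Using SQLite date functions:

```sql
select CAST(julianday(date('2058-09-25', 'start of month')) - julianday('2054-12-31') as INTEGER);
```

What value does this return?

1340

`start of month` rewinds 2058-09-25 to 2058-09-01.
0 days remain in December 2054 after the 31st (31 − 31).
Full months from January 2055 through August 2058 contribute their day counts.
Then 1 day into September 2058.
Total: 0 + 31 + 28 + 31 + 30 + 31 + 30 + 31 + 31 + 30 + 31 + 30 + 31 + 31 + 29 + 31 + 30 + 31 + 30 + 31 + 31 + 30 + 31 + 30 + 31 + 31 + 28 + 31 + 30 + 31 + 30 + 31 + 31 + 30 + 31 + 30 + 31 + 31 + 28 + 31 + 30 + 31 + 30 + 31 + 31 + 1 = 1340.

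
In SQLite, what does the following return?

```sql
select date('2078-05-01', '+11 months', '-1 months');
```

2079-03-01

Adding +11 months to 2078-05-01 gives 2079-04-01.
Adding -1 month to 2079-04-01 gives 2079-03-01.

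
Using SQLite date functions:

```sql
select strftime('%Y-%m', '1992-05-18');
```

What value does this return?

`%Y-%m` extracts the year-month: 1992-05.

1992-05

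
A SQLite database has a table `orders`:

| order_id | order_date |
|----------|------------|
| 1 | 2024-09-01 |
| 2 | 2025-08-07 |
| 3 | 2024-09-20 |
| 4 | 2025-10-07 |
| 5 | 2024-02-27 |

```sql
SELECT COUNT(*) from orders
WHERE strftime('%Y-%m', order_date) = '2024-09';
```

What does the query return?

Rows with year-month 2024-09: 2024-09-01, 2024-09-20 → 2.

2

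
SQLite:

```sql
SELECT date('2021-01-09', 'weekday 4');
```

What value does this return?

2021-01-14

`weekday 4` advances to the next Thursday; 2021-01-09 is a Saturday, so it moves forward to 2021-01-14.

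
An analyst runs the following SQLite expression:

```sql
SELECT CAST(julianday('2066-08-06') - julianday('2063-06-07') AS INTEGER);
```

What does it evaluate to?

1156

23 days remain in June 2063 after the 7th (30 − 7).
Full months from July 2063 through July 2066 contribute their day counts.
Then 6 days into August 2066.
Total: 23 + 31 + 31 + 30 + 31 + 30 + 31 + 31 + 29 + 31 + 30 + 31 + 30 + 31 + 31 + 30 + 31 + 30 + 31 + 31 + 28 + 31 + 30 + 31 + 30 + 31 + 31 + 30 + 31 + 30 + 31 + 31 + 28 + 31 + 30 + 31 + 30 + 31 + 6 = 1156.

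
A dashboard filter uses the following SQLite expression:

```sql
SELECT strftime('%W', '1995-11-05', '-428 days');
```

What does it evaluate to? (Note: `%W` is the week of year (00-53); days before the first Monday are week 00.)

35

First apply '-428 days': 1995-11-05 → 1994-09-03.
1994-09-03 is a Saturday. SQLite's %W counts Mondays since the year started; the result is 35.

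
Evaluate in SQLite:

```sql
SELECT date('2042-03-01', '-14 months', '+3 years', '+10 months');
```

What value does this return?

2044-11-01

Adding -14 months to 2042-03-01 gives 2041-01-01.
Adding +3 years to 2041-01-01 gives 2044-01-01.
Adding +10 months to 2044-01-01 gives 2044-11-01.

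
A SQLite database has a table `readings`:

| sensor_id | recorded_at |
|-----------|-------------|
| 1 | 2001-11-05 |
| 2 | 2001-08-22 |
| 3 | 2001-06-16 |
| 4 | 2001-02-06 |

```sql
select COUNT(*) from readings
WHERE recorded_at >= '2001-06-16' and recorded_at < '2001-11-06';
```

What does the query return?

3

Rows in [2001-06-16, 2001-11-06): 2001-11-05, 2001-08-22, 2001-06-16 → 3 rows.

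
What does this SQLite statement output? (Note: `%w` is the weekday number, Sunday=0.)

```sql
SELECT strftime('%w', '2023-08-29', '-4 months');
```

First apply '-4 months': 2023-08-29 → 2023-04-29.
2023-04-29 is a Saturday; with Sunday=0 that is 6.

6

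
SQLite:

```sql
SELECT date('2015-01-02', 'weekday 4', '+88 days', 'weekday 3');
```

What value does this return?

2015-04-08

`weekday 4` advances to the next Thursday; 2015-01-02 is a Friday, so it moves forward to 2015-01-08.
Applying '+88 days' to 2015-01-08: counting 88 days forward gives 2015-04-06.
`weekday 3` advances to the next Wednesday; 2015-04-06 is a Monday, so it moves forward to 2015-04-08.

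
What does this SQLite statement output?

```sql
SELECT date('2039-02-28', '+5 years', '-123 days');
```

Adding +5 years to 2039-02-28 gives 2044-02-28.
Applying '-123 days' to 2044-02-28: counting 123 days back gives 2043-10-28.

2043-10-28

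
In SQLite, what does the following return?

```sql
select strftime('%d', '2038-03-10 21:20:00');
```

10

`%d` extracts the 2-digit day of month: 10.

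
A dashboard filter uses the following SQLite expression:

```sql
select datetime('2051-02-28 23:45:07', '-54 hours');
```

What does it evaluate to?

-54 hours from 2051-02-28 23:45:07 is 2051-02-26 17:45:07 (crosses midnight).

2051-02-26 17:45:07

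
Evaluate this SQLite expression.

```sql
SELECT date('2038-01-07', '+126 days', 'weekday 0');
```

2038-05-16

Applying '+126 days' to 2038-01-07: counting 126 days forward gives 2038-05-13.
`weekday 0` advances to the next Sunday; 2038-05-13 is a Thursday, so it moves forward to 2038-05-16.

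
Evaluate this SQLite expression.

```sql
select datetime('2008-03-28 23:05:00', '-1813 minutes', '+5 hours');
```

2008-03-27 21:52:00

1813 minutes = 30h 13m; -1813 minutes from 2008-03-28 23:05:00 is 2008-03-27 16:52:00 (crosses midnight).
+5 hours from 2008-03-27 16:52:00 is 2008-03-27 21:52:00.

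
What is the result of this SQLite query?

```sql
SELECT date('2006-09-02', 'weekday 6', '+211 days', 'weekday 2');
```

2007-04-03

`weekday 6` advances to the next Saturday; 2006-09-02 is already a Saturday, so it stays at 2006-09-02.
Applying '+211 days' to 2006-09-02: counting 211 days forward gives 2007-04-01.
`weekday 2` advances to the next Tuesday; 2007-04-01 is a Sunday, so it moves forward to 2007-04-03.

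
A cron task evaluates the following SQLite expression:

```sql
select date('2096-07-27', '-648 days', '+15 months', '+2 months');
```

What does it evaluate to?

2096-03-18

Applying '-648 days' to 2096-07-27: counting 648 days back gives 2094-10-18.
Adding +15 months to 2094-10-18 gives 2096-01-18.
Adding +2 months to 2096-01-18 gives 2096-03-18.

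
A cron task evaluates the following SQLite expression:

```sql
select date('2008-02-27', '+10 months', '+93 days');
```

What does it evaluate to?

2009-03-30

Adding +10 months to 2008-02-27 gives 2008-12-27.
Applying '+93 days' to 2008-12-27: counting 93 days forward gives 2009-03-30.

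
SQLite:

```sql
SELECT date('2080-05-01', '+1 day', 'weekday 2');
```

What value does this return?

Advancing 1 more day within May lands on 2080-05-02.
`weekday 2` advances to the next Tuesday; 2080-05-02 is a Thursday, so it moves forward to 2080-05-07.

2080-05-07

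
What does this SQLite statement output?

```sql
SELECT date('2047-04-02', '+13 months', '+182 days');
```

Adding +13 months to 2047-04-02 gives 2048-05-02.
Applying '+182 days' to 2048-05-02: counting 182 days forward gives 2048-10-31.

2048-10-31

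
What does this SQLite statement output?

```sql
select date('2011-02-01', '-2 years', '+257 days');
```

Adding -2 years to 2011-02-01 gives 2009-02-01.
Applying '+257 days' to 2009-02-01: counting 257 days forward gives 2009-10-16.

2009-10-16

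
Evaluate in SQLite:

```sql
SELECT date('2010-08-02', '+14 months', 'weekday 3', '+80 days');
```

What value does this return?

Adding +14 months to 2010-08-02 gives 2011-10-02.
`weekday 3` advances to the next Wednesday; 2011-10-02 is a Sunday, so it moves forward to 2011-10-05.
Applying '+80 days' to 2011-10-05: counting 80 days forward gives 2011-12-24.

2011-12-24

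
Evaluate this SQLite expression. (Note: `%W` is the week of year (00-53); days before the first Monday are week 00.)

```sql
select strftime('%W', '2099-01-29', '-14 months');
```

First apply '-14 months': 2099-01-29 → 2097-11-29.
2097-11-29 is a Friday. SQLite's %W counts Mondays since the year started; the result is 47.

47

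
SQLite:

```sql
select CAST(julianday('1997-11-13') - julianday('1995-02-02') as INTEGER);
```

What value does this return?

1015

26 days remain in February 1995 after the 2nd (28 − 2).
Full months from March 1995 through October 1997 contribute their day counts.
Then 13 days into November 1997.
Total: 26 + 31 + 30 + 31 + 30 + 31 + 31 + 30 + 31 + 30 + 31 + 31 + 29 + 31 + 30 + 31 + 30 + 31 + 31 + 30 + 31 + 30 + 31 + 31 + 28 + 31 + 30 + 31 + 30 + 31 + 31 + 30 + 31 + 13 = 1015.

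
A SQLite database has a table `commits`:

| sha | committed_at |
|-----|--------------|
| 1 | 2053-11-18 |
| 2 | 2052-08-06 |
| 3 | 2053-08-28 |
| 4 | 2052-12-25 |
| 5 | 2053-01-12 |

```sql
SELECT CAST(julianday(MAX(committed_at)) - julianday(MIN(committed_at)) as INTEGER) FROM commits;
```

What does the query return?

469

MIN = 2052-08-06, MAX = 2053-11-18.
25 days remain in August 2052 after the 6th (31 − 6).
Full months from September 2052 through October 2053 contribute their day counts.
Then 18 days into November 2053.
Total: 25 + 30 + 31 + 30 + 31 + 31 + 28 + 31 + 30 + 31 + 30 + 31 + 31 + 30 + 31 + 18 = 469.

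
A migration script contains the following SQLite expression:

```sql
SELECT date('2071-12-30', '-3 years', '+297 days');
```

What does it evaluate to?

Adding -3 years to 2071-12-30 gives 2068-12-30.
Applying '+297 days' to 2068-12-30: counting 297 days forward gives 2069-10-23.

2069-10-23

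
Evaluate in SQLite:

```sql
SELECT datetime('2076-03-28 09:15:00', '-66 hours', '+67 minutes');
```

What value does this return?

-66 hours from 2076-03-28 09:15:00 is 2076-03-25 15:15:00 (crosses midnight).
67 minutes = 1h 7m; +67 minutes from 2076-03-25 15:15:00 is 2076-03-25 16:22:00.

2076-03-25 16:22:00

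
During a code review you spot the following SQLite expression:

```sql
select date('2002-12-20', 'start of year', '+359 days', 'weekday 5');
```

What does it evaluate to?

`start of year` rewinds 2002-12-20 to 2002-01-01.
Applying '+359 days' to 2002-01-01: counting 359 days forward gives 2002-12-26.
`weekday 5` advances to the next Friday; 2002-12-26 is a Thursday, so it moves forward to 2002-12-27.

2002-12-27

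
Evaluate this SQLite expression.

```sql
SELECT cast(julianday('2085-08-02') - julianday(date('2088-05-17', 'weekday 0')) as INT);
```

-1025

`weekday 0` advances to the next Sunday; 2088-05-17 is a Monday, so it moves forward to 2088-05-23.
29 days remain in August 2085 after the 2nd (31 − 2).
Full months from September 2085 through April 2088 contribute their day counts.
Then 23 days into May 2088.
Total: 29 + 30 + 31 + 30 + 31 + 31 + 28 + 31 + 30 + 31 + 30 + 31 + 31 + 30 + 31 + 30 + 31 + 31 + 28 + 31 + 30 + 31 + 30 + 31 + 31 + 30 + 31 + 30 + 31 + 31 + 29 + 31 + 30 + 23 = 1025.
The subtraction is earlier − later, so the result is −1025 → -1025.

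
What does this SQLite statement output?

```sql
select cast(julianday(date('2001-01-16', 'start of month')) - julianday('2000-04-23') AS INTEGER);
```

`start of month` rewinds 2001-01-16 to 2001-01-01.
7 days remain in April 2000 after the 23rd (30 − 23).
Full months from May 2000 through December 2000 contribute their day counts.
Then 1 day into January 2001.
Total: 7 + 31 + 30 + 31 + 31 + 30 + 31 + 30 + 31 + 1 = 253.

253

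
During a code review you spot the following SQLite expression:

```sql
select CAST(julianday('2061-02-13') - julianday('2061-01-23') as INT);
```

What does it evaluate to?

21

8 days remain in January 2061 after the 23rd (31 − 23).
Then 13 days into February 2061.
Total: 8 + 13 = 21.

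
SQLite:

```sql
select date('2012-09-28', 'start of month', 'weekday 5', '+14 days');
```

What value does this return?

2012-09-21

`start of month` rewinds 2012-09-28 to 2012-09-01.
`weekday 5` advances to the next Friday; 2012-09-01 is a Saturday, so it moves forward to 2012-09-07.
Advancing 14 more days within September lands on 2012-09-21.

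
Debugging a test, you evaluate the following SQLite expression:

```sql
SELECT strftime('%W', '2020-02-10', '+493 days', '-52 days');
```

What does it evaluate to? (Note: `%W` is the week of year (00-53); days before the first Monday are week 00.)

First apply '+493 days', '-52 days': 2020-02-10 → 2021-04-26.
2021-04-26 is a Monday. SQLite's %W counts Mondays since the year started; the result is 17.

17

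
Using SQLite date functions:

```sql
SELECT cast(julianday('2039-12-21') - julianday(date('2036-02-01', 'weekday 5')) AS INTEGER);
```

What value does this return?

1419

`weekday 5` advances to the next Friday; 2036-02-01 is already a Friday, so it stays at 2036-02-01.
28 days remain in February 2036 after the 1st (29 − 1).
Full months from March 2036 through November 2039 contribute their day counts.
Then 21 days into December 2039.
Total: 28 + 31 + 30 + 31 + 30 + 31 + 31 + 30 + 31 + 30 + 31 + 31 + 28 + 31 + 30 + 31 + 30 + 31 + 31 + 30 + 31 + 30 + 31 + 31 + 28 + 31 + 30 + 31 + 30 + 31 + 31 + 30 + 31 + 30 + 31 + 31 + 28 + 31 + 30 + 31 + 30 + 31 + 31 + 30 + 31 + 30 + 21 = 1419.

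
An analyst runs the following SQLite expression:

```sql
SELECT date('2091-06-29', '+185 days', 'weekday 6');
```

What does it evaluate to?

Applying '+185 days' to 2091-06-29: counting 185 days forward gives 2091-12-31.
`weekday 6` advances to the next Saturday; 2091-12-31 is a Monday, so it moves forward to 2092-01-05.

2092-01-05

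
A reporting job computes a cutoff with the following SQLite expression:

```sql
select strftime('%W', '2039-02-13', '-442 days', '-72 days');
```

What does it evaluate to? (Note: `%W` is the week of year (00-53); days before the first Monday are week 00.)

37

First apply '-442 days', '-72 days': 2039-02-13 → 2037-09-17.
2037-09-17 is a Thursday. SQLite's %W counts Mondays since the year started; the result is 37.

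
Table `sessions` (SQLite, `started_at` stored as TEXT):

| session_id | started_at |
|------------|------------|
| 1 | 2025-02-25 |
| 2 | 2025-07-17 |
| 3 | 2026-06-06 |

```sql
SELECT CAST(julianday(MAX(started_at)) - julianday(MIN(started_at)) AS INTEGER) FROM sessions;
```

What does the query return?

466

MIN = 2025-02-25, MAX = 2026-06-06.
3 days remain in February 2025 after the 25th (28 − 25).
Full months from March 2025 through May 2026 contribute their day counts.
Then 6 days into June 2026.
Total: 3 + 31 + 30 + 31 + 30 + 31 + 31 + 30 + 31 + 30 + 31 + 31 + 28 + 31 + 30 + 31 + 6 = 466.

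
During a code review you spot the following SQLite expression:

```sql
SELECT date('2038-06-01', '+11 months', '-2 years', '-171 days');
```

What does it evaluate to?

Adding +11 months to 2038-06-01 gives 2039-05-01.
Adding -2 years to 2039-05-01 gives 2037-05-01.
Applying '-171 days' to 2037-05-01: counting 171 days back gives 2036-11-11.

2036-11-11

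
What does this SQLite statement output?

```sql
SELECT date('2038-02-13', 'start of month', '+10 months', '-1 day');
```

`start of month` rewinds 2038-02-13 to 2038-02-01.
Adding +10 months to 2038-02-01 gives 2038-12-01.
Going back 1 day from 2038-12-01 reaches 2038-11-30 (last day of November, 30 days).

2038-11-30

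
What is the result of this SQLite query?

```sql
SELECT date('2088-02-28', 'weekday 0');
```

`weekday 0` advances to the next Sunday; 2088-02-28 is a Saturday, so it moves forward to 2088-02-29.

2088-02-29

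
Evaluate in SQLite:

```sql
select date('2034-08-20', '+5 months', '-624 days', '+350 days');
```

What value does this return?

2034-04-21

Adding +5 months to 2034-08-20 gives 2035-01-20.
Applying '-624 days' to 2035-01-20: counting 624 days back gives 2033-05-06.
Applying '+350 days' to 2033-05-06: counting 350 days forward gives 2034-04-21.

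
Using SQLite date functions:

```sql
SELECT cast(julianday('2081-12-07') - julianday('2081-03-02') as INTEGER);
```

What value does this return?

29 days remain in March 2081 after the 2nd (31 − 2).
Full months from April 2081 through November 2081 contribute their day counts.
Then 7 days into December 2081.
Total: 29 + 30 + 31 + 30 + 31 + 31 + 30 + 31 + 30 + 7 = 280.

280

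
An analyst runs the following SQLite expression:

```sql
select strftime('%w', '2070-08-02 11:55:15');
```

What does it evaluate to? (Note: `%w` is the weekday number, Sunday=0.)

2070-08-02 is a Saturday; with Sunday=0 that is 6.

6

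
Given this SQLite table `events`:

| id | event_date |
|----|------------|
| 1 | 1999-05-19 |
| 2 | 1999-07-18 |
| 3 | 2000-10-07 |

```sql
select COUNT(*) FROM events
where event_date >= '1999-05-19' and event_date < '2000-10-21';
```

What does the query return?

3

Rows in [1999-05-19, 2000-10-21): 1999-05-19, 1999-07-18, 2000-10-07 → 3 rows.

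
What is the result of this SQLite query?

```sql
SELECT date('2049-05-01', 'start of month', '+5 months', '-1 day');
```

2049-09-30

`start of month` rewinds 2049-05-01 to 2049-05-01.
Adding +5 months to 2049-05-01 gives 2049-10-01.
Going back 1 day from 2049-10-01 reaches 2049-09-30 (last day of September, 30 days).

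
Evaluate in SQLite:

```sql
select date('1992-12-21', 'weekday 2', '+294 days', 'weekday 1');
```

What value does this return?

`weekday 2` advances to the next Tuesday; 1992-12-21 is a Monday, so it moves forward to 1992-12-22.
Applying '+294 days' to 1992-12-22: counting 294 days forward gives 1993-10-12.
`weekday 1` advances to the next Monday; 1993-10-12 is a Tuesday, so it moves forward to 1993-10-18.

1993-10-18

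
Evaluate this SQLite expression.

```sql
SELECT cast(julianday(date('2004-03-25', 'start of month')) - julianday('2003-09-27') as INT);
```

156

`start of month` rewinds 2004-03-25 to 2004-03-01.
3 days remain in September 2003 after the 27th (30 − 27).
October 2003: 31 days.
November 2003: 30 days.
December 2003: 31 days.
January 2004: 31 days.
February 2004: 29 days (leap year).
Then 1 day into March 2004.
Total: 3 + 31 + 30 + 31 + 31 + 29 + 1 = 156.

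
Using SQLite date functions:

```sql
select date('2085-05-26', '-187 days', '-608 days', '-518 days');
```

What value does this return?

Applying '-187 days' to 2085-05-26: counting 187 days back gives 2084-11-20.
Applying '-608 days' to 2084-11-20: counting 608 days back gives 2083-03-23.
Applying '-518 days' to 2083-03-23: counting 518 days back gives 2081-10-21.

2081-10-21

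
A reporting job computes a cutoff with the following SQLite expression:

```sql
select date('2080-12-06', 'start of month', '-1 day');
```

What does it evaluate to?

`start of month` rewinds 2080-12-06 to 2080-12-01.
Going back 1 day from 2080-12-01 reaches 2080-11-30 (last day of November, 30 days).

2080-11-30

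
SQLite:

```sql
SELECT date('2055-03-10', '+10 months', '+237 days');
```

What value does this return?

Adding +10 months to 2055-03-10 gives 2056-01-10.
Applying '+237 days' to 2056-01-10: counting 237 days forward gives 2056-09-03.

2056-09-03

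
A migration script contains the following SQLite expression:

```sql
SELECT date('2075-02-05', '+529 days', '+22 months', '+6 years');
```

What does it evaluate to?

Applying '+529 days' to 2075-02-05: counting 529 days forward gives 2076-07-18.
Adding +22 months to 2076-07-18 gives 2078-05-18.
Adding +6 years to 2078-05-18 gives 2084-05-18.

2084-05-18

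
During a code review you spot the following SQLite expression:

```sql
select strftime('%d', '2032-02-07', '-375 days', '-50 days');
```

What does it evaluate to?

First apply '-375 days', '-50 days': 2032-02-07 → 2030-12-09.
`%d` extracts the 2-digit day of month: 09.

09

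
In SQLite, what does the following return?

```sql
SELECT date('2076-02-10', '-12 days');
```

Going back 10 days from 2076-02-10 reaches 2076-01-31 (last day of January, 31 days).
Going back 2 days within January lands on 2076-01-29.

2076-01-29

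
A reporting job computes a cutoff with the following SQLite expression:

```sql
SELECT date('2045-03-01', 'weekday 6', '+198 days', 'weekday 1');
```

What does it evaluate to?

`weekday 6` advances to the next Saturday; 2045-03-01 is a Wednesday, so it moves forward to 2045-03-04.
Applying '+198 days' to 2045-03-04: counting 198 days forward gives 2045-09-18.
`weekday 1` advances to the next Monday; 2045-09-18 is already a Monday, so it stays at 2045-09-18.

2045-09-18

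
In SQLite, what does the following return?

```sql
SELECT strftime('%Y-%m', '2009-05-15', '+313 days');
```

2010-03

First apply '+313 days': 2009-05-15 → 2010-03-24.
`%Y-%m` extracts the year-month: 2010-03.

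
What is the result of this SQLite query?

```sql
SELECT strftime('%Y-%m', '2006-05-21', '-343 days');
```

2005-06

First apply '-343 days': 2006-05-21 → 2005-06-12.
`%Y-%m` extracts the year-month: 2005-06.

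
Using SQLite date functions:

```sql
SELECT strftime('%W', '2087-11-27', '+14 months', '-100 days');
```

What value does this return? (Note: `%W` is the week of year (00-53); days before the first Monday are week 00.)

First apply '+14 months', '-100 days': 2087-11-27 → 2088-10-19.
2088-10-19 is a Tuesday. SQLite's %W counts Mondays since the year started; the result is 42.

42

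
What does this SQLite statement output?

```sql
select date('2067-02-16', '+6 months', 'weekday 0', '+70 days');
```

2067-10-30

Adding +6 months to 2067-02-16 gives 2067-08-16.
`weekday 0` advances to the next Sunday; 2067-08-16 is a Tuesday, so it moves forward to 2067-08-21.
Applying '+70 days' to 2067-08-21: counting 70 days forward gives 2067-10-30.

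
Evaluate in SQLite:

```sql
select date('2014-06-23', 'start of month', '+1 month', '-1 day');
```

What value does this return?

`start of month` rewinds 2014-06-23 to 2014-06-01.
Adding +1 month to 2014-06-01 gives 2014-07-01.
Going back 1 day from 2014-07-01 reaches 2014-06-30 (last day of June, 30 days).

2014-06-30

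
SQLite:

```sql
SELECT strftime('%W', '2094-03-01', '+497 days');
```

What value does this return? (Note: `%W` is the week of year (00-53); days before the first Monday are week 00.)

28

First apply '+497 days': 2094-03-01 → 2095-07-11.
2095-07-11 is a Monday. SQLite's %W counts Mondays since the year started; the result is 28.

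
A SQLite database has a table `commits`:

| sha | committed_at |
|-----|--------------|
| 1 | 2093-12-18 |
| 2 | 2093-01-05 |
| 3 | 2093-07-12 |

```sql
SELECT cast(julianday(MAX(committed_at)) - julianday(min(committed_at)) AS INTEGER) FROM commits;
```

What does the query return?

MIN = 2093-01-05, MAX = 2093-12-18.
26 days remain in January 2093 after the 5th (31 − 5).
Full months from February 2093 through November 2093 contribute their day counts.
Then 18 days into December 2093.
Total: 26 + 28 + 31 + 30 + 31 + 30 + 31 + 31 + 30 + 31 + 30 + 18 = 347.

347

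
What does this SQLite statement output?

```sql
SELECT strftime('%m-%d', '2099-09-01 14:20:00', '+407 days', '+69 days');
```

12-21

First apply '+407 days', '+69 days': 2099-09-01 14:20:00 → 2100-12-21 14:20:00.
`%m-%d` extracts the month-day: 12-21.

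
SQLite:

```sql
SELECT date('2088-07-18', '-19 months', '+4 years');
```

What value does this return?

Adding -19 months to 2088-07-18 gives 2086-12-18.
Adding +4 years to 2086-12-18 gives 2090-12-18.

2090-12-18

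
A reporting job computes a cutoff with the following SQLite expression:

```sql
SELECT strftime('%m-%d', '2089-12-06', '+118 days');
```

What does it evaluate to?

First apply '+118 days': 2089-12-06 → 2090-04-03.
`%m-%d` extracts the month-day: 04-03.

04-03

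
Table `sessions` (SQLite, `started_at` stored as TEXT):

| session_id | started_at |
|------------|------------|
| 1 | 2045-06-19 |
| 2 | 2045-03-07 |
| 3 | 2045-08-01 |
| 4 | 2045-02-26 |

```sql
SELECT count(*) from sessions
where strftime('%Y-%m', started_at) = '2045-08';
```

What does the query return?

Rows with year-month 2045-08: 2045-08-01 → 1.

1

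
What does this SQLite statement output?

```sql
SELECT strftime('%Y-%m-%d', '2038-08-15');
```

`%Y-%m-%d` extracts the ISO date: 2038-08-15.

2038-08-15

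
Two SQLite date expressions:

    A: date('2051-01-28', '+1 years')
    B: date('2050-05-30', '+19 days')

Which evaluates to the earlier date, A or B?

A = 2052-01-28.
B = 2050-06-18.
B is earlier.

B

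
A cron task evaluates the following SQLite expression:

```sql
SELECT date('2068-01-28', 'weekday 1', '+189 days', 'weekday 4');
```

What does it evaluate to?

`weekday 1` advances to the next Monday; 2068-01-28 is a Saturday, so it moves forward to 2068-01-30.
Applying '+189 days' to 2068-01-30: counting 189 days forward gives 2068-08-06.
`weekday 4` advances to the next Thursday; 2068-08-06 is a Monday, so it moves forward to 2068-08-09.

2068-08-09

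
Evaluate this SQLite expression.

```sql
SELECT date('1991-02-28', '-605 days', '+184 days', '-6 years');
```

Applying '-605 days' to 1991-02-28: counting 605 days back gives 1989-07-03.
Applying '+184 days' to 1989-07-03: counting 184 days forward gives 1990-01-03.
Adding -6 years to 1990-01-03 gives 1984-01-03.

1984-01-03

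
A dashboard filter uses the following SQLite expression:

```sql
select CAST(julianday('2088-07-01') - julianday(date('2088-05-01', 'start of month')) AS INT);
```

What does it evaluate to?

61

`start of month` rewinds 2088-05-01 to 2088-05-01.
30 days remain in May 2088 after the 1st (31 − 1).
June 2088: 30 days.
Then 1 day into July 2088.
Total: 30 + 30 + 1 = 61.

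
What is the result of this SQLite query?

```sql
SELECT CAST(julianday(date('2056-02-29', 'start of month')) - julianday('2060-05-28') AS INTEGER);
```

-1578

`start of month` rewinds 2056-02-29 to 2056-02-01.
28 days remain in February 2056 after the 1st (29 − 1).
Full months from March 2056 through April 2060 contribute their day counts.
Then 28 days into May 2060.
Total: 28 + 31 + 30 + 31 + 30 + 31 + 31 + 30 + 31 + 30 + 31 + 31 + 28 + 31 + 30 + 31 + 30 + 31 + 31 + 30 + 31 + 30 + 31 + 31 + 28 + 31 + 30 + 31 + 30 + 31 + 31 + 30 + 31 + 30 + 31 + 31 + 28 + 31 + 30 + 31 + 30 + 31 + 31 + 30 + 31 + 30 + 31 + 31 + 29 + 31 + 30 + 28 = 1578.
The subtraction is earlier − later, so the result is −1578 → -1578.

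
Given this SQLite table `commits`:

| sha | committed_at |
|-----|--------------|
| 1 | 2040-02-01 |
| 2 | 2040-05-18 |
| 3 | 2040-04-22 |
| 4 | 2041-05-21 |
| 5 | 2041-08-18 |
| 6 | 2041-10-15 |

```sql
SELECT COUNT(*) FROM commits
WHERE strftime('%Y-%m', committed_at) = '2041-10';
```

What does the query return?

1

Rows with year-month 2041-10: 2041-10-15 → 1.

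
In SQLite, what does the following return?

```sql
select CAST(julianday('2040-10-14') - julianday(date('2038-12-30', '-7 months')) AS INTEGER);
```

868

Adding -7 months to 2038-12-30 gives 2038-05-30.
1 day remains in May 2038 after the 30th (31 − 30).
Full months from June 2038 through September 2040 contribute their day counts.
Then 14 days into October 2040.
Total: 1 + 30 + 31 + 31 + 30 + 31 + 30 + 31 + 31 + 28 + 31 + 30 + 31 + 30 + 31 + 31 + 30 + 31 + 30 + 31 + 31 + 29 + 31 + 30 + 31 + 30 + 31 + 31 + 30 + 14 = 868.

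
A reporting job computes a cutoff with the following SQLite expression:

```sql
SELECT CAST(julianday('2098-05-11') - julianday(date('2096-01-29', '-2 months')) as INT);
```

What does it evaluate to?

894

Adding -2 months to 2096-01-29 gives 2095-11-29.
1 day remains in November 2095 after the 29th (30 − 29).
Full months from December 2095 through April 2098 contribute their day counts.
Then 11 days into May 2098.
Total: 1 + 31 + 31 + 29 + 31 + 30 + 31 + 30 + 31 + 31 + 30 + 31 + 30 + 31 + 31 + 28 + 31 + 30 + 31 + 30 + 31 + 31 + 30 + 31 + 30 + 31 + 31 + 28 + 31 + 30 + 11 = 894.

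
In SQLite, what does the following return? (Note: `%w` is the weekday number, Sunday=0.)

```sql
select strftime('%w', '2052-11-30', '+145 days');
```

First apply '+145 days': 2052-11-30 → 2053-04-24.
2053-04-24 is a Thursday; with Sunday=0 that is 4.

4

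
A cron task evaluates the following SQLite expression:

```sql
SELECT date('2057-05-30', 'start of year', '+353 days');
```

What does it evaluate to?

2057-12-20

`start of year` rewinds 2057-05-30 to 2057-01-01.
Applying '+353 days' to 2057-01-01: counting 353 days forward gives 2057-12-20.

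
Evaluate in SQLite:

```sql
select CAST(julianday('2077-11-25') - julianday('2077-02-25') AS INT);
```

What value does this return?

273

3 days remain in February 2077 after the 25th (28 − 25).
Full months from March 2077 through October 2077 contribute their day counts.
Then 25 days into November 2077.
Total: 3 + 31 + 30 + 31 + 30 + 31 + 31 + 30 + 31 + 25 = 273.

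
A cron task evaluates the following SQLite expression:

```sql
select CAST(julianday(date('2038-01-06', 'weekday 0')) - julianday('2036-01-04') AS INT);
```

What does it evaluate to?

737

`weekday 0` advances to the next Sunday; 2038-01-06 is a Wednesday, so it moves forward to 2038-01-10.
27 days remain in January 2036 after the 4th (31 − 4).
Full months from February 2036 through December 2037 contribute their day counts.
Then 10 days into January 2038.
Total: 27 + 29 + 31 + 30 + 31 + 30 + 31 + 31 + 30 + 31 + 30 + 31 + 31 + 28 + 31 + 30 + 31 + 30 + 31 + 31 + 30 + 31 + 30 + 31 + 10 = 737.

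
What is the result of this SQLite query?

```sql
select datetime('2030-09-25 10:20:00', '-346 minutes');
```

346 minutes = 5h 46m; -346 minutes from 2030-09-25 10:20:00 is 2030-09-25 04:34:00.

2030-09-25 04:34:00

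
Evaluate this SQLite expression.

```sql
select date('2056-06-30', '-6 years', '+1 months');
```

Adding -6 years to 2056-06-30 gives 2050-06-30.
Adding +1 month to 2050-06-30 gives 2050-07-30.

2050-07-30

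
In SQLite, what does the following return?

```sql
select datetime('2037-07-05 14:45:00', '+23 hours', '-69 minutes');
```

+23 hours from 2037-07-05 14:45:00 is 2037-07-06 13:45:00 (crosses midnight).
69 minutes = 1h 9m; -69 minutes from 2037-07-06 13:45:00 is 2037-07-06 12:36:00.

2037-07-06 12:36:00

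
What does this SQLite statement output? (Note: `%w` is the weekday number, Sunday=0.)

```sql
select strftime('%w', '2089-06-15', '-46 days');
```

First apply '-46 days': 2089-06-15 → 2089-04-30.
2089-04-30 is a Saturday; with Sunday=0 that is 6.

6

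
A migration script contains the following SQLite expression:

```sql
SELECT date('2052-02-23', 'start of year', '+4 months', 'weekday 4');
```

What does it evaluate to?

2052-05-02

`start of year` rewinds 2052-02-23 to 2052-01-01.
Adding +4 months to 2052-01-01 gives 2052-05-01.
`weekday 4` advances to the next Thursday; 2052-05-01 is a Wednesday, so it moves forward to 2052-05-02.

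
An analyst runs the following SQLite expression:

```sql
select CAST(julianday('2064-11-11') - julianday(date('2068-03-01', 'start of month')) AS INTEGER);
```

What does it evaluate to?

`start of month` rewinds 2068-03-01 to 2068-03-01.
19 days remain in November 2064 after the 11th (30 − 11).
Full months from December 2064 through February 2068 contribute their day counts.
Then 1 day into March 2068.
Total: 19 + 31 + 31 + 28 + 31 + 30 + 31 + 30 + 31 + 31 + 30 + 31 + 30 + 31 + 31 + 28 + 31 + 30 + 31 + 30 + 31 + 31 + 30 + 31 + 30 + 31 + 31 + 28 + 31 + 30 + 31 + 30 + 31 + 31 + 30 + 31 + 30 + 31 + 31 + 29 + 1 = 1206.
The subtraction is earlier − later, so the result is −1206 → -1206.

-1206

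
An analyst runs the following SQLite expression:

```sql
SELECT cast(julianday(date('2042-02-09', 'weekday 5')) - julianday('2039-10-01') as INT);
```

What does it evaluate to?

867

`weekday 5` advances to the next Friday; 2042-02-09 is a Sunday, so it moves forward to 2042-02-14.
30 days remain in October 2039 after the 1st (31 − 1).
Full months from November 2039 through January 2042 contribute their day counts.
Then 14 days into February 2042.
Total: 30 + 30 + 31 + 31 + 29 + 31 + 30 + 31 + 30 + 31 + 31 + 30 + 31 + 30 + 31 + 31 + 28 + 31 + 30 + 31 + 30 + 31 + 31 + 30 + 31 + 30 + 31 + 31 + 14 = 867.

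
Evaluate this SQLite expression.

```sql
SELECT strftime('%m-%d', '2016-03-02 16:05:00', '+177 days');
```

First apply '+177 days': 2016-03-02 16:05:00 → 2016-08-26 16:05:00.
`%m-%d` extracts the month-day: 08-26.

08-26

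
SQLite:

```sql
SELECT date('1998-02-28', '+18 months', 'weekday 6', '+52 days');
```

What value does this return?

Adding +18 months to 1998-02-28 gives 1999-08-28.
`weekday 6` advances to the next Saturday; 1999-08-28 is already a Saturday, so it stays at 1999-08-28.
Applying '+52 days' to 1999-08-28: counting 52 days forward gives 1999-10-19.

1999-10-19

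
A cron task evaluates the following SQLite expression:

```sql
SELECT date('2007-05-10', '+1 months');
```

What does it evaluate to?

2007-06-10

Adding +1 month to 2007-05-10 gives 2007-06-10.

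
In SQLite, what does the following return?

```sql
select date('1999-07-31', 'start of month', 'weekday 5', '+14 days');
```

1999-07-16

`start of month` rewinds 1999-07-31 to 1999-07-01.
`weekday 5` advances to the next Friday; 1999-07-01 is a Thursday, so it moves forward to 1999-07-02.
Advancing 14 more days within July lands on 1999-07-16.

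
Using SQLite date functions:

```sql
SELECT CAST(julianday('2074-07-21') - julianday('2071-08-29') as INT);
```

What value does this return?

1057

2 days remain in August 2071 after the 29th (31 − 29).
Full months from September 2071 through June 2074 contribute their day counts.
Then 21 days into July 2074.
Total: 2 + 30 + 31 + 30 + 31 + 31 + 29 + 31 + 30 + 31 + 30 + 31 + 31 + 30 + 31 + 30 + 31 + 31 + 28 + 31 + 30 + 31 + 30 + 31 + 31 + 30 + 31 + 30 + 31 + 31 + 28 + 31 + 30 + 31 + 30 + 21 = 1057.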